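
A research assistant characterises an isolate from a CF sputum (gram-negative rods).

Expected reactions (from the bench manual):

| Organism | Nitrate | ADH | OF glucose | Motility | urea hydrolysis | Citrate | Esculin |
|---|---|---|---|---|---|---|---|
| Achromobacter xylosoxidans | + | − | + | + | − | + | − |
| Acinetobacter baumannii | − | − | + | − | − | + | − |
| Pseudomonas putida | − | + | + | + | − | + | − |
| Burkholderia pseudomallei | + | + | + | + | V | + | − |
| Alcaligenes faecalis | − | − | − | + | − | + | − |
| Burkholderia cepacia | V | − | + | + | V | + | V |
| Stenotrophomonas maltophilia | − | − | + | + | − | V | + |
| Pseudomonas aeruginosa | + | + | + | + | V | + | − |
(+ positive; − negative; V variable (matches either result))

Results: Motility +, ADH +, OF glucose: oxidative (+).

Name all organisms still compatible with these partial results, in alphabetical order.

Burkholderia pseudomallei, Pseudomonas aeruginosa, Pseudomonas putida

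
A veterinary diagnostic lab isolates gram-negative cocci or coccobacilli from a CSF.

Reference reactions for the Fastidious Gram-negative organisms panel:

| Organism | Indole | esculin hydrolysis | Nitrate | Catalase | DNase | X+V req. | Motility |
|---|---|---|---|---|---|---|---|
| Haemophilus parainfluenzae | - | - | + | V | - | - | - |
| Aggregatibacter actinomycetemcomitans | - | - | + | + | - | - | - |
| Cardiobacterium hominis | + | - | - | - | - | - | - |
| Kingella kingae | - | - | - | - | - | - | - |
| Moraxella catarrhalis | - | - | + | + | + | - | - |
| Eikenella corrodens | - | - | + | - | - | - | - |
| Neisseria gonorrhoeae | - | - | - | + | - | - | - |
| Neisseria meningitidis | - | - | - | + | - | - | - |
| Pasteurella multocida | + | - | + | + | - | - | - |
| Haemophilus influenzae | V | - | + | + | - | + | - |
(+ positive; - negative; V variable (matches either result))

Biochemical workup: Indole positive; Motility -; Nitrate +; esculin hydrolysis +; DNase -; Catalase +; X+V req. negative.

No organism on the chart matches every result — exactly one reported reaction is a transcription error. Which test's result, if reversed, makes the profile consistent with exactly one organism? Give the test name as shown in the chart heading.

esculin hydrolysis

As reported, no row in the chart matches all 7 reactions.
Reversing Indole → still no organism matches.
Reversing esculin hydrolysis (to -) → unique match: Pasteurella multocida.
Reversing Nitrate → still no organism matches.
Reversing X+V req. → still no organism matches.
Reversing DNase → still no organism matches.
Reversing Catalase → still no organism matches.
Reversing Motility → still no organism matches.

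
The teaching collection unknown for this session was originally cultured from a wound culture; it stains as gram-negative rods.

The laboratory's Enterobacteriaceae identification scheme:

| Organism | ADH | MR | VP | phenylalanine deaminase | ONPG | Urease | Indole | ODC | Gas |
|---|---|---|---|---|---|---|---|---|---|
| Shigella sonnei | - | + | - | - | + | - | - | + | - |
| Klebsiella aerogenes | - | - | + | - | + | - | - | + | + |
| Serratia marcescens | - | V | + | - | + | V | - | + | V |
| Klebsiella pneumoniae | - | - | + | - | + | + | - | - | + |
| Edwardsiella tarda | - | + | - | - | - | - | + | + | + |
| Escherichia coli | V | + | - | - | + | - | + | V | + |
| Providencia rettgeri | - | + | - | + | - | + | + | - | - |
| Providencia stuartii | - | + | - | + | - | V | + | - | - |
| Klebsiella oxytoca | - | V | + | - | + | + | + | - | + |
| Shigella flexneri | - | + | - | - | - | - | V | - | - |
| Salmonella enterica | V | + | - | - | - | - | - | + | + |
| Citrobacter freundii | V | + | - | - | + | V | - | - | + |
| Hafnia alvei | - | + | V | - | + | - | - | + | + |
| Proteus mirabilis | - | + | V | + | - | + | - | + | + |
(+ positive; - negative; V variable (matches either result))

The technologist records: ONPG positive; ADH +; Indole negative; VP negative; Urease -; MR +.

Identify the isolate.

Citrobacter freundii

Urease -: excludes Klebsiella pneumoniae, Providencia rettgeri, Klebsiella oxytoca, Proteus mirabilis — 10 left.
Indole -: excludes Edwardsiella tarda, Escherichia coli, Providencia stuartii — 7 left.
ONPG +: excludes Shigella flexneri, Salmonella enterica — 5 left.
ADH +: excludes Shigella sonnei, Klebsiella aerogenes, Serratia marcescens, Hafnia alvei — 1 left.
MR +: the one remaining candidate is consistent.
VP -: the one remaining candidate is consistent.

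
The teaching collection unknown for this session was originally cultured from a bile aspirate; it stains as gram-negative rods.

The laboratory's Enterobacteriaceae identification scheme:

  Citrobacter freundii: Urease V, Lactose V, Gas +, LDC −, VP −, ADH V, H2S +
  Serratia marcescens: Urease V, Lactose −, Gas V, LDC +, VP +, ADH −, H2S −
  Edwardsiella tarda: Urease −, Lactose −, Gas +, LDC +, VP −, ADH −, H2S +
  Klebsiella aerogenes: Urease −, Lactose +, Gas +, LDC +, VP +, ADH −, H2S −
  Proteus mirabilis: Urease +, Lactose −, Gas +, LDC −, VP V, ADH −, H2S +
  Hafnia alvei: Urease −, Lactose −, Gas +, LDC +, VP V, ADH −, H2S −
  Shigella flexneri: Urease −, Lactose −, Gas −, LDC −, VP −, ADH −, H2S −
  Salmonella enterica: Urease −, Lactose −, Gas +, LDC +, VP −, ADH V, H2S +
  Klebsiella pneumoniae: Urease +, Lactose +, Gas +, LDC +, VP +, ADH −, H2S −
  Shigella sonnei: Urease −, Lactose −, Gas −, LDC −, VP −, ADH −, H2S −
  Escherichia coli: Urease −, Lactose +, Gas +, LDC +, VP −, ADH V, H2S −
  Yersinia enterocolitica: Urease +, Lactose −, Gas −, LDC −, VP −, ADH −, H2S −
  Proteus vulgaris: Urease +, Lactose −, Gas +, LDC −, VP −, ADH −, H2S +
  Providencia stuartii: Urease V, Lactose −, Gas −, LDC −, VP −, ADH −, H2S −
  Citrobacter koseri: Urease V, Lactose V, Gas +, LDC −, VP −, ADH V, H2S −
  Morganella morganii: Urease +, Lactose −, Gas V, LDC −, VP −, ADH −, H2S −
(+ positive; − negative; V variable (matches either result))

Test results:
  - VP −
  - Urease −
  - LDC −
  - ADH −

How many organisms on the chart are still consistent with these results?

LDC −: excludes 7 organisms — 9 left.
ADH −: all 9 remaining candidates are consistent.
Urease −: excludes Proteus mirabilis, Yersinia enterocolitica, Proteus vulgaris, Morganella morganii — 5 left.
VP −: all 5 remaining candidates are consistent.
Still consistent: Citrobacter freundii, Citrobacter koseri, Providencia stuartii, Shigella flexneri, Shigella sonnei.

5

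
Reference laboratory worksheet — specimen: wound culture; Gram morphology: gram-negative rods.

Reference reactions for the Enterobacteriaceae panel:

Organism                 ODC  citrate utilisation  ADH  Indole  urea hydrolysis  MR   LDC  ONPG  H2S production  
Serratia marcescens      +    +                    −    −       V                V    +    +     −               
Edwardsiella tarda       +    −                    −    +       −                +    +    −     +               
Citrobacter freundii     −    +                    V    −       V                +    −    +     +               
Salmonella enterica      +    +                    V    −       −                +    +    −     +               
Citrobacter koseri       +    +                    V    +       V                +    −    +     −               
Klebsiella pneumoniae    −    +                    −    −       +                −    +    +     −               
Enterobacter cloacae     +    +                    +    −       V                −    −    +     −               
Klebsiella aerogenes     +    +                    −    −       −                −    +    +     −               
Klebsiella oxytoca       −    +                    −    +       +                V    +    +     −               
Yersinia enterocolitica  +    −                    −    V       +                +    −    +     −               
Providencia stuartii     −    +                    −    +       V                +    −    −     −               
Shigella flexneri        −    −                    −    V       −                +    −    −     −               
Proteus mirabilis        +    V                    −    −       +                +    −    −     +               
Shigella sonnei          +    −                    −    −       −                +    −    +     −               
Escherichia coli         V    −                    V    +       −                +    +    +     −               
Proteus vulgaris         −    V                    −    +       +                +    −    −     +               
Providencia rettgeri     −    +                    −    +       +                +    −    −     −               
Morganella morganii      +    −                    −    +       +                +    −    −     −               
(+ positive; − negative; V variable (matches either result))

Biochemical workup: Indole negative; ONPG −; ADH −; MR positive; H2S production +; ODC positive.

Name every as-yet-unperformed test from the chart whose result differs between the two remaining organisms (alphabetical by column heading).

LDC, urea hydrolysis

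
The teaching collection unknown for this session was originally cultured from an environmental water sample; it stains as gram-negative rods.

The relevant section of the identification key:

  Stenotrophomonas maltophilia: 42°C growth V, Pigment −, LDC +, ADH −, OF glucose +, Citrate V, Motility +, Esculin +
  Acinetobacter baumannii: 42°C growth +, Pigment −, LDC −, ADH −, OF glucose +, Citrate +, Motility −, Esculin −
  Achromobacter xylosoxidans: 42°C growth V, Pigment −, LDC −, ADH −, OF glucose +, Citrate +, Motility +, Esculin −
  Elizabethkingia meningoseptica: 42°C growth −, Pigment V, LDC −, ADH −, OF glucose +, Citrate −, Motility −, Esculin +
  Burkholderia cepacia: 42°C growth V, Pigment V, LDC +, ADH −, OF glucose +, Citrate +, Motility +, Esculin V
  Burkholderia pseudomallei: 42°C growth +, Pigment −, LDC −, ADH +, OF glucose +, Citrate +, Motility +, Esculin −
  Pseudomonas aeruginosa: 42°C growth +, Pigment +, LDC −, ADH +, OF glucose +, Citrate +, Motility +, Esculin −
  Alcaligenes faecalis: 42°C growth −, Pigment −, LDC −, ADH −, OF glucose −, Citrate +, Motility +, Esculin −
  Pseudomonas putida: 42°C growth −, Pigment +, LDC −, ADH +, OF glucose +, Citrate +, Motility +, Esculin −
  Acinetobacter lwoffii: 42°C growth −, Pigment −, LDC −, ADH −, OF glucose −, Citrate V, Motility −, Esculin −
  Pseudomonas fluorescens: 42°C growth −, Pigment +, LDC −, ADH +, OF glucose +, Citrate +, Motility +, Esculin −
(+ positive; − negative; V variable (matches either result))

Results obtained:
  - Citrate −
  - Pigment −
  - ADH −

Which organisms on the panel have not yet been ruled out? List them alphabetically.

Acinetobacter lwoffii, Elizabethkingia meningoseptica, Stenotrophomonas maltophilia

ADH −: excludes Burkholderia pseudomallei, Pseudomonas aeruginosa, Pseudomonas putida, Pseudomonas fluorescens — 7 left.
Pigment −: all 7 remaining candidates are consistent.
Citrate −: excludes Acinetobacter baumannii, Achromobacter xylosoxidans, Burkholderia cepacia, Alcaligenes faecalis — 3 left.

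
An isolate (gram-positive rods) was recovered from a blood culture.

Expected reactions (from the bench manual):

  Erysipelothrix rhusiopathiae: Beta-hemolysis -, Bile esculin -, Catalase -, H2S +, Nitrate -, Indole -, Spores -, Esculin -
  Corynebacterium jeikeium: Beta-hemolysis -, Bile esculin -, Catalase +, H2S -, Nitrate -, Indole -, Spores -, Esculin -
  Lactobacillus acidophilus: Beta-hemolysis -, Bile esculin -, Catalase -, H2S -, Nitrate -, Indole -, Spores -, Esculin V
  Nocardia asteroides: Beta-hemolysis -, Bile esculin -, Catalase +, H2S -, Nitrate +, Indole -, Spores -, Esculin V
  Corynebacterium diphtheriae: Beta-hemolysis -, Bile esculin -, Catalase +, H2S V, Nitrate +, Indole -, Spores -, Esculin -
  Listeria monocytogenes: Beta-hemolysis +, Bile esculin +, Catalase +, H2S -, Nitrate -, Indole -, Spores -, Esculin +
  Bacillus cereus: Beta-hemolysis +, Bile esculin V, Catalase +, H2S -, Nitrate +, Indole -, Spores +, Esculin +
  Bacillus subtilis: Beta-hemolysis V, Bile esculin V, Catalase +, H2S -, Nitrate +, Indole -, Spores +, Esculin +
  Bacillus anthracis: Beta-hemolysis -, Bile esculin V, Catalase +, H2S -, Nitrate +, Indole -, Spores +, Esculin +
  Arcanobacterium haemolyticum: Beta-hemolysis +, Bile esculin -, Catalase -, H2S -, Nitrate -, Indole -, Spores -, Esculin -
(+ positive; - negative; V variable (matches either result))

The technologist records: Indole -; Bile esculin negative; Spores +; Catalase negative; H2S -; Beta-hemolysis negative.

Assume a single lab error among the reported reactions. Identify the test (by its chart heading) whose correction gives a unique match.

Spores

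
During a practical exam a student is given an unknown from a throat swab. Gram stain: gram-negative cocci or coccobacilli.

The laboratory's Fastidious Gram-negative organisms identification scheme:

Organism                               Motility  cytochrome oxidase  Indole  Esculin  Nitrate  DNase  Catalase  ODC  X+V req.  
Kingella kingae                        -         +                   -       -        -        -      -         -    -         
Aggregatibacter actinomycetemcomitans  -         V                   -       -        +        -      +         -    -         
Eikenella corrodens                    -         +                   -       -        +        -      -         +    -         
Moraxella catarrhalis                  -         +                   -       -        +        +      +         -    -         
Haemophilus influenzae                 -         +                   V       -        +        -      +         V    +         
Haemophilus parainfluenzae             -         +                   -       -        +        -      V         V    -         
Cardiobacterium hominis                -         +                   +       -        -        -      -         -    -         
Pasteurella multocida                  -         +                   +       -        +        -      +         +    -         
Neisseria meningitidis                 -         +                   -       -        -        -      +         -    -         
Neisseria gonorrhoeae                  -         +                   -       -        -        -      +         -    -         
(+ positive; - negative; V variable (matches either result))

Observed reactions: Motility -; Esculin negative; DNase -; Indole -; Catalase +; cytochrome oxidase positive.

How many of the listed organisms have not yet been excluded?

5

DNase -: excludes Moraxella catarrhalis — 9 left.
Indole -: excludes Cardiobacterium hominis, Pasteurella multocida — 7 left.
Motility -: all 7 remaining candidates are consistent.
cytochrome oxidase +: all 7 remaining candidates are consistent.
Esculin -: all 7 remaining candidates are consistent.
Catalase +: excludes Kingella kingae, Eikenella corrodens — 5 left.
Still consistent: Aggregatibacter actinomycetemcomitans, Haemophilus influenzae, Haemophilus parainfluenzae, Neisseria gonorrhoeae, Neisseria meningitidis.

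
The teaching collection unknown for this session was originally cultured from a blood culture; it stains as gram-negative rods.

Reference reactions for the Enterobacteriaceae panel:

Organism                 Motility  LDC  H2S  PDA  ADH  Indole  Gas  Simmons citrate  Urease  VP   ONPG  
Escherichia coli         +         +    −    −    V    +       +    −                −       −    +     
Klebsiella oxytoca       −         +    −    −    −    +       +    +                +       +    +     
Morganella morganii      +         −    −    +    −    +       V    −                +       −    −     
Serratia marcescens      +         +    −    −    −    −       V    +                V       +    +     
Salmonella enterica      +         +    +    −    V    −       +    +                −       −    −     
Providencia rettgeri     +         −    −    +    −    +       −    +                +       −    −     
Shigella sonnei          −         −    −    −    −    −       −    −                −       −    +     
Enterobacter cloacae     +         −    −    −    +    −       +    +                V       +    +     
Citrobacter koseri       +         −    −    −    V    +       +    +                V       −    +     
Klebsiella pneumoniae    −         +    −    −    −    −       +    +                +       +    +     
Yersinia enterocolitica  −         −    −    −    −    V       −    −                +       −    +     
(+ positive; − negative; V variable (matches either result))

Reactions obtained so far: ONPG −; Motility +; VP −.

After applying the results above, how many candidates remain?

3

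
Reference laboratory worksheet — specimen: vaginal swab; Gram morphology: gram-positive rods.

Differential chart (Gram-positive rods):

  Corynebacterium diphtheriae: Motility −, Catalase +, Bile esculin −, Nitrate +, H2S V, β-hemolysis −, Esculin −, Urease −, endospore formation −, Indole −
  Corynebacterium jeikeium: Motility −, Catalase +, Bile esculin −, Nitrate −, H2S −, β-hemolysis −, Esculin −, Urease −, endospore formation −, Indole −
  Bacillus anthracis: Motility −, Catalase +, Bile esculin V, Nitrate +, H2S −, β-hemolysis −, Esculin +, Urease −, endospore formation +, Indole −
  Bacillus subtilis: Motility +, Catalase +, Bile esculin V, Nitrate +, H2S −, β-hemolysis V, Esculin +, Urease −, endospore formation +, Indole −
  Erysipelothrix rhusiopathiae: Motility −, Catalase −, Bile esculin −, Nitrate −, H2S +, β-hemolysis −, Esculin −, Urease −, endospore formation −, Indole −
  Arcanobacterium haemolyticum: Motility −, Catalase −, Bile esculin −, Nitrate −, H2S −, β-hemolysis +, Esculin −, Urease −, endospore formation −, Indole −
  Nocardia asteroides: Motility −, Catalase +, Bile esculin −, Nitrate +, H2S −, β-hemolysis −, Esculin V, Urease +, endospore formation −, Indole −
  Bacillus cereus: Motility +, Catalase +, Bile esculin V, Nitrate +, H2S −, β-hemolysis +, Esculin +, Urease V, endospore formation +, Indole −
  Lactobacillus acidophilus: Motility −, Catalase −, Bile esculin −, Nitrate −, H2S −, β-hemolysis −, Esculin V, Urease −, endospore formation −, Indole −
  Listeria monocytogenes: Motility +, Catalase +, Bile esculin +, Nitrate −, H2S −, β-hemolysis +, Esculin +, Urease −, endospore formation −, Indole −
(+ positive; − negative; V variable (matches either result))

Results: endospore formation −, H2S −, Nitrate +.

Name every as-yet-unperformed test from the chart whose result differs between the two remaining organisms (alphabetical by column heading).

Nitrate +: excludes 5 organisms — 5 left.
H2S −: all 5 remaining candidates are consistent.
endospore formation −: excludes Bacillus anthracis, Bacillus subtilis, Bacillus cereus — 2 left.
Two candidates remain: Corynebacterium diphtheriae and Nocardia asteroides.
  Motility: − vs − — same for both, does not separate.
  Catalase: + vs + — same for both, does not separate.
  Bile esculin: − vs − — same for both, does not separate.
  β-hemolysis: − vs − — same for both, does not separate.
  Esculin: − vs V — variable for at least one, does not separate.
  Urease: Corynebacterium diphtheriae −, Nocardia asteroides + — discriminates.
  Indole: − vs − — same for both, does not separate.

Urease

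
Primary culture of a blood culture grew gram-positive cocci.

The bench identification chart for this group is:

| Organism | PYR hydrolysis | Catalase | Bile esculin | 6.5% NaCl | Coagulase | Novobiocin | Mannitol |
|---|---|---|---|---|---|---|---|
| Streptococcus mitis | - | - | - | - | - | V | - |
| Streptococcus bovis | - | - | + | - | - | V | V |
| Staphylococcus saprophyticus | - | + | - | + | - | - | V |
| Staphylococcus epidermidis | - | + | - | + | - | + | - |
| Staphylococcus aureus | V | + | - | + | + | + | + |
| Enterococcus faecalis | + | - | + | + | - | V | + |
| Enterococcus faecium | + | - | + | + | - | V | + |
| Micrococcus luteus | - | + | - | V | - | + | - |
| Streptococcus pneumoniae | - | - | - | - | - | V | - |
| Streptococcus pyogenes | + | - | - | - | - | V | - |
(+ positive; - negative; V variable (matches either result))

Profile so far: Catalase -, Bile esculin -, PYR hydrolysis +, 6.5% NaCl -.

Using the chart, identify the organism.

Streptococcus pyogenes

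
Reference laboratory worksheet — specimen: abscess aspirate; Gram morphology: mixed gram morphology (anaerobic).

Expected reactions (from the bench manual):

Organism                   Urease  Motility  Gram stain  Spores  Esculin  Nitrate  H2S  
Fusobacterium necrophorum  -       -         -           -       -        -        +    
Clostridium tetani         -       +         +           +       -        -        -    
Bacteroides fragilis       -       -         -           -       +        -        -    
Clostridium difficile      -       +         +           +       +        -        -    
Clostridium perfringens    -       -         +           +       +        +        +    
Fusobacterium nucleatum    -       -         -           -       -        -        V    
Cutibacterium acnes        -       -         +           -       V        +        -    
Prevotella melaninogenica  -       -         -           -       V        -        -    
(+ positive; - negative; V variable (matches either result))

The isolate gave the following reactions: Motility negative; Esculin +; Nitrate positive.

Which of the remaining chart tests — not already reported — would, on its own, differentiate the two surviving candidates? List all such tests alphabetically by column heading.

Esculin +: excludes Fusobacterium necrophorum, Clostridium tetani, Fusobacterium nucleatum — 5 left.
Nitrate +: excludes Bacteroides fragilis, Clostridium difficile, Prevotella melaninogenica — 2 left.
Motility -: all 2 remaining candidates are consistent.
Two candidates remain: Clostridium perfringens and Cutibacterium acnes.
  Urease: - vs - — same for both, does not separate.
  Gram stain: + vs + — same for both, does not separate.
  Spores: Clostridium perfringens +, Cutibacterium acnes - — discriminates.
  H2S: Clostridium perfringens +, Cutibacterium acnes - — discriminates.

H2S, Spores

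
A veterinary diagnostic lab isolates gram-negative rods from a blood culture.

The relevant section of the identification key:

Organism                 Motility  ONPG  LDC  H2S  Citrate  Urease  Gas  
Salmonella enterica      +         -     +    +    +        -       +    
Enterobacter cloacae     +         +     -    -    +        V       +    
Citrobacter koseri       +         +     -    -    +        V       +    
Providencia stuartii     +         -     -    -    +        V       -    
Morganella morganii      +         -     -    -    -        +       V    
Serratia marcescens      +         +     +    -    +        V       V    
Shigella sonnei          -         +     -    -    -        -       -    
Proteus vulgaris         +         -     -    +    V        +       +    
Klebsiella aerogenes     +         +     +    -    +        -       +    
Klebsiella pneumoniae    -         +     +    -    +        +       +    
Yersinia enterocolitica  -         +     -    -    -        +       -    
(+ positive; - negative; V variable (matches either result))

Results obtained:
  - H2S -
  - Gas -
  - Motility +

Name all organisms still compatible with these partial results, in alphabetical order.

Morganella morganii, Providencia stuartii, Serratia marcescens

Gas -: excludes 6 organisms — 5 left.
H2S -: all 5 remaining candidates are consistent.
Motility +: excludes Shigella sonnei, Yersinia enterocolitica — 3 left.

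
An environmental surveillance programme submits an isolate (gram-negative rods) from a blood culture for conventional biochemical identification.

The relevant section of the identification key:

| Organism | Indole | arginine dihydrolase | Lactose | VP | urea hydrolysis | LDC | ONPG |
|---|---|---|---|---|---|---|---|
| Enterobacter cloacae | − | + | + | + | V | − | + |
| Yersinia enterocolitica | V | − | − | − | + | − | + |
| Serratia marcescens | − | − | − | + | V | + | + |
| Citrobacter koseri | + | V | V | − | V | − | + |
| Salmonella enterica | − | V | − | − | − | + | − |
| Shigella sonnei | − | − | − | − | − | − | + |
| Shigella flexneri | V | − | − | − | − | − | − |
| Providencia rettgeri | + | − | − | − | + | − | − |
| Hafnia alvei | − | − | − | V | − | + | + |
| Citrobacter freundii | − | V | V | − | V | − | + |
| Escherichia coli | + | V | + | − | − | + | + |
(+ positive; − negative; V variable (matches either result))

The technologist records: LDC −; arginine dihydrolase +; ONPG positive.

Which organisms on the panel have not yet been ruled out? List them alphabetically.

Citrobacter freundii, Citrobacter koseri, Enterobacter cloacae

arginine dihydrolase +: excludes 6 organisms — 5 left.
LDC −: excludes Salmonella enterica, Escherichia coli — 3 left.
ONPG +: all 3 remaining candidates are consistent.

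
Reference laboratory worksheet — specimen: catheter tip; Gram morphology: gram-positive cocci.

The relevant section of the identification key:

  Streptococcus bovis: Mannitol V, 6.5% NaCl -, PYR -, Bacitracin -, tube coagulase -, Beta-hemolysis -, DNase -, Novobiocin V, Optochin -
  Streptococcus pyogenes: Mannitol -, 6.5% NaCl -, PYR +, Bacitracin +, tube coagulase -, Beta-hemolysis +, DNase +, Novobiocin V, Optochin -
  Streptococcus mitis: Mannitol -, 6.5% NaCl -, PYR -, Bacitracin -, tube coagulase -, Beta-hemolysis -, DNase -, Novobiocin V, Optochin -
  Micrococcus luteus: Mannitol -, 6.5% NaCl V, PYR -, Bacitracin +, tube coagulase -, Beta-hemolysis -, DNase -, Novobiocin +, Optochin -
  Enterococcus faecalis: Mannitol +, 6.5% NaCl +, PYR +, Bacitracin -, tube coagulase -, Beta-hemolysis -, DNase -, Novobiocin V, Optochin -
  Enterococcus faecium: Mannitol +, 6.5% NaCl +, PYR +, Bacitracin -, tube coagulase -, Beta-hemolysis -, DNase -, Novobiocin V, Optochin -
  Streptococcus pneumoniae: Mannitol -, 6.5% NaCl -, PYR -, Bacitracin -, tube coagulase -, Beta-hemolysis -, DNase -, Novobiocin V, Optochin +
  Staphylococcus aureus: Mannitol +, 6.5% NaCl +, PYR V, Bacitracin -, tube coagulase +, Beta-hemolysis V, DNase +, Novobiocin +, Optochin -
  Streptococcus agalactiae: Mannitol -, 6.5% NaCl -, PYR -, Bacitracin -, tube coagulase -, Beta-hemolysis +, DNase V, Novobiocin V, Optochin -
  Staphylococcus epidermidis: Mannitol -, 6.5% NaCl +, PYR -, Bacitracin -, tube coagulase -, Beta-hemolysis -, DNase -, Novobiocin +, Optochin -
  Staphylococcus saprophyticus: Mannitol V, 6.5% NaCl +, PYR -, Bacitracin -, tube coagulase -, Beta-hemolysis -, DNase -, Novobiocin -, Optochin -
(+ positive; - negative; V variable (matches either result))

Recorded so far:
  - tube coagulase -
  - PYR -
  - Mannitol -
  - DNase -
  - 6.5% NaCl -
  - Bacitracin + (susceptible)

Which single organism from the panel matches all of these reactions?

Micrococcus luteus

PYR -: excludes Streptococcus pyogenes, Enterococcus faecalis, Enterococcus faecium — 8 left.
Bacitracin +: excludes 7 organisms — 1 left.
6.5% NaCl -: the one remaining candidate is consistent.
DNase -: the one remaining candidate is consistent.
tube coagulase -: the one remaining candidate is consistent.
Mannitol -: the one remaining candidate is consistent.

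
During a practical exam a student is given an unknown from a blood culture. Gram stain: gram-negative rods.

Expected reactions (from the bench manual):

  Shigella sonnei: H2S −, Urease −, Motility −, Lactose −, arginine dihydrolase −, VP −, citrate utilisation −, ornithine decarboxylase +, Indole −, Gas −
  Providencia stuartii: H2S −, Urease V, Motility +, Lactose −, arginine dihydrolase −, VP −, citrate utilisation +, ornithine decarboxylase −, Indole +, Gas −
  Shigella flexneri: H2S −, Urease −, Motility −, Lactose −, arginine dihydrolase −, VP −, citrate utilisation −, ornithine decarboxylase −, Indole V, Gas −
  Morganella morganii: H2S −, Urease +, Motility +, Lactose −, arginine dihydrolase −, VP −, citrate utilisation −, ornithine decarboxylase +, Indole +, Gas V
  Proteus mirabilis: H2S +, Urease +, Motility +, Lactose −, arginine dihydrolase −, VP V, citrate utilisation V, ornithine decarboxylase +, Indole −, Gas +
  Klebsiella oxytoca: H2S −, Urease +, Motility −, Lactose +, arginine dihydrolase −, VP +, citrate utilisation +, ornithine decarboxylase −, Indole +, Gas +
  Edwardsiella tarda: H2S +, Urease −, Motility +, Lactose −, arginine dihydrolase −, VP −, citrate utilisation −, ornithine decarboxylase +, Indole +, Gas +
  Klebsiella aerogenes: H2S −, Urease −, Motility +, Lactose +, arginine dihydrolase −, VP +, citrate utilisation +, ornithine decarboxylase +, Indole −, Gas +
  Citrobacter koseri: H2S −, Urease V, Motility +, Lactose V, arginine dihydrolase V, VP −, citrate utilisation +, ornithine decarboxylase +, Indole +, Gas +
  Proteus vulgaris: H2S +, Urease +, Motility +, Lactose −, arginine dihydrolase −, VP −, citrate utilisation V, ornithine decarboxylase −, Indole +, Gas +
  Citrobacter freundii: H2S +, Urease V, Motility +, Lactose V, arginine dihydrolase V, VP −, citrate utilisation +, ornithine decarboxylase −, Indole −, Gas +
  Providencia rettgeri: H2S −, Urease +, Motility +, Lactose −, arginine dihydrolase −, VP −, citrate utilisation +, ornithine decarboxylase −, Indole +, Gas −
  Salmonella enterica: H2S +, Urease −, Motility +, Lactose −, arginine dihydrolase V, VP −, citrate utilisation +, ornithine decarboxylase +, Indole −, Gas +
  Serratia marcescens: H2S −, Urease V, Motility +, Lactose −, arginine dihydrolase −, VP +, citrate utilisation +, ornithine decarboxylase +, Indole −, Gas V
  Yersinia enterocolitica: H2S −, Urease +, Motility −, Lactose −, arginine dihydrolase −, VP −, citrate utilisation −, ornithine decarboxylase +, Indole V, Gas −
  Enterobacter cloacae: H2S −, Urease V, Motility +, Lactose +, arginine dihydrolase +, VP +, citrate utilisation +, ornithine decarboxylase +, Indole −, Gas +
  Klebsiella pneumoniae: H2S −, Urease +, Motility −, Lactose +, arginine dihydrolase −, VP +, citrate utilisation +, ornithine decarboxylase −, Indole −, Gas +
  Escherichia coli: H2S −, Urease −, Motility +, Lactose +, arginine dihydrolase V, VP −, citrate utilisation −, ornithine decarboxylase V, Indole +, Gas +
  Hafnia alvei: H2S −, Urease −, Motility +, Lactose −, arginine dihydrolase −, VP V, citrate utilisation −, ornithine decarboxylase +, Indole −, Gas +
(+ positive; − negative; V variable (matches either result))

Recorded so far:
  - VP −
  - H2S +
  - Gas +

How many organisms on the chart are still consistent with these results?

VP −: excludes 5 organisms — 14 left.
H2S +: excludes 9 organisms — 5 left.
Gas +: all 5 remaining candidates are consistent.
Still consistent: Citrobacter freundii, Edwardsiella tarda, Proteus mirabilis, Proteus vulgaris, Salmonella enterica.

5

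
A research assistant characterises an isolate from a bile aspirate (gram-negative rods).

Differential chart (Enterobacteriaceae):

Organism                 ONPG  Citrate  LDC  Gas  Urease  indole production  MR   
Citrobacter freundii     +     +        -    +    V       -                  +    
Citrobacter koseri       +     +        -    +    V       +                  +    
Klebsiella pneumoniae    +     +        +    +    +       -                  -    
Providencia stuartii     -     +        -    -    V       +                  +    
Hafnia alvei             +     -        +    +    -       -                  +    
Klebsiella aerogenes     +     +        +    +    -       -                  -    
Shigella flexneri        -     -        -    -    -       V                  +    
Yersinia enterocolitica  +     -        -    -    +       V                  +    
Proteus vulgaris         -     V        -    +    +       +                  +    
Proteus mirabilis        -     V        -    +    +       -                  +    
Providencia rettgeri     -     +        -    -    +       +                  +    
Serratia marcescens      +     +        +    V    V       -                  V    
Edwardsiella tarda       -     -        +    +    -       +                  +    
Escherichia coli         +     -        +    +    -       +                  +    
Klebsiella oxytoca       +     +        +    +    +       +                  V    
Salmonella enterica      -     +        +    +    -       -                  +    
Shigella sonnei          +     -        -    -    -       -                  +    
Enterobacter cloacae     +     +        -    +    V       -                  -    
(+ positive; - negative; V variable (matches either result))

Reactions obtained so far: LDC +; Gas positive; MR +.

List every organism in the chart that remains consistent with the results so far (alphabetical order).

Edwardsiella tarda, Escherichia coli, Hafnia alvei, Klebsiella oxytoca, Salmonella enterica, Serratia marcescens

MR +: excludes Klebsiella pneumoniae, Klebsiella aerogenes, Enterobacter cloacae — 15 left.
LDC +: excludes 9 organisms — 6 left.
Gas +: all 6 remaining candidates are consistent.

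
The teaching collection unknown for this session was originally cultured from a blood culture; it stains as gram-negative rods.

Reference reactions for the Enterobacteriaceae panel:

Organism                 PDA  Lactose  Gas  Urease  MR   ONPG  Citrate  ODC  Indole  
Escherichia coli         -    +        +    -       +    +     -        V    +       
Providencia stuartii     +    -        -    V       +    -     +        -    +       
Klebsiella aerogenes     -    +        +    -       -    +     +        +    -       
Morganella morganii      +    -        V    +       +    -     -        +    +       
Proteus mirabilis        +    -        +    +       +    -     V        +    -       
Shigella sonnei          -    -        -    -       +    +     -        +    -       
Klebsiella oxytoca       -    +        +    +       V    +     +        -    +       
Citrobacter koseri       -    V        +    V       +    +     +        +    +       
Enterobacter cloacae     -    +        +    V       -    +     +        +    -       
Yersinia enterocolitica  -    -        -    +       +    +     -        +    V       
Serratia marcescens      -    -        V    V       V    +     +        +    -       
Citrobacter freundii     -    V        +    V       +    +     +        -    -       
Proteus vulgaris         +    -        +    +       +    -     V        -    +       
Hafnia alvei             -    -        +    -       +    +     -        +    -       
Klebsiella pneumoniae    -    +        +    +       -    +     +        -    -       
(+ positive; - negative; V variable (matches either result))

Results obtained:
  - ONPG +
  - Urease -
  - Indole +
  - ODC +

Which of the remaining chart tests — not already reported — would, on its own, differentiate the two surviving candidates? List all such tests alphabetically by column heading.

Indole +: excludes 8 organisms — 7 left.
ODC +: excludes Providencia stuartii, Klebsiella oxytoca, Proteus vulgaris — 4 left.
ONPG +: excludes Morganella morganii — 3 left.
Urease -: excludes Yersinia enterocolitica — 2 left.
Two candidates remain: Citrobacter koseri and Escherichia coli.
  PDA: - vs - — same for both, does not separate.
  Lactose: V vs + — variable for at least one, does not separate.
  Gas: + vs + — same for both, does not separate.
  MR: + vs + — same for both, does not separate.
  Citrate: Citrobacter koseri +, Escherichia coli - — discriminates.

Citrate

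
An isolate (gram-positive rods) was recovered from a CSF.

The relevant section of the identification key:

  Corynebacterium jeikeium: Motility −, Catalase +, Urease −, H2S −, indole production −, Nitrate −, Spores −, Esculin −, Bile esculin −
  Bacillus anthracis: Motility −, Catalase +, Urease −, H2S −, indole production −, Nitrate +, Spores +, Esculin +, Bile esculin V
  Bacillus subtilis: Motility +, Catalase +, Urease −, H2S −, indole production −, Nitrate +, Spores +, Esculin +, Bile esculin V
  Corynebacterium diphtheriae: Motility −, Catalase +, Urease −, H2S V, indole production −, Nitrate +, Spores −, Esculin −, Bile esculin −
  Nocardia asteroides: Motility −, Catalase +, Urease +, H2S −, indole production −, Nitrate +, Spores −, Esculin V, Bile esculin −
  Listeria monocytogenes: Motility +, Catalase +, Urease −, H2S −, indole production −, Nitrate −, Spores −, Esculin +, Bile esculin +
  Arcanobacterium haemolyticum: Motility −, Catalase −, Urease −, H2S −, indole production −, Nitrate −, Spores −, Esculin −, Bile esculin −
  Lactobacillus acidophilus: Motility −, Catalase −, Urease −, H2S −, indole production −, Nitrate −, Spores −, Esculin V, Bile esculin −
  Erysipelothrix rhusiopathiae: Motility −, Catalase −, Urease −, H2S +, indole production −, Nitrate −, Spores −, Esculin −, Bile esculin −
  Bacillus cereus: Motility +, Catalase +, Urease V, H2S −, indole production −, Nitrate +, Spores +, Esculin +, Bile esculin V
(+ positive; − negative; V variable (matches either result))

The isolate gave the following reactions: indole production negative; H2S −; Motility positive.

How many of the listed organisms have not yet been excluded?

3

Motility +: excludes 7 organisms — 3 left.
indole production −: all 3 remaining candidates are consistent.
H2S −: all 3 remaining candidates are consistent.
Still consistent: Bacillus cereus, Bacillus subtilis, Listeria monocytogenes.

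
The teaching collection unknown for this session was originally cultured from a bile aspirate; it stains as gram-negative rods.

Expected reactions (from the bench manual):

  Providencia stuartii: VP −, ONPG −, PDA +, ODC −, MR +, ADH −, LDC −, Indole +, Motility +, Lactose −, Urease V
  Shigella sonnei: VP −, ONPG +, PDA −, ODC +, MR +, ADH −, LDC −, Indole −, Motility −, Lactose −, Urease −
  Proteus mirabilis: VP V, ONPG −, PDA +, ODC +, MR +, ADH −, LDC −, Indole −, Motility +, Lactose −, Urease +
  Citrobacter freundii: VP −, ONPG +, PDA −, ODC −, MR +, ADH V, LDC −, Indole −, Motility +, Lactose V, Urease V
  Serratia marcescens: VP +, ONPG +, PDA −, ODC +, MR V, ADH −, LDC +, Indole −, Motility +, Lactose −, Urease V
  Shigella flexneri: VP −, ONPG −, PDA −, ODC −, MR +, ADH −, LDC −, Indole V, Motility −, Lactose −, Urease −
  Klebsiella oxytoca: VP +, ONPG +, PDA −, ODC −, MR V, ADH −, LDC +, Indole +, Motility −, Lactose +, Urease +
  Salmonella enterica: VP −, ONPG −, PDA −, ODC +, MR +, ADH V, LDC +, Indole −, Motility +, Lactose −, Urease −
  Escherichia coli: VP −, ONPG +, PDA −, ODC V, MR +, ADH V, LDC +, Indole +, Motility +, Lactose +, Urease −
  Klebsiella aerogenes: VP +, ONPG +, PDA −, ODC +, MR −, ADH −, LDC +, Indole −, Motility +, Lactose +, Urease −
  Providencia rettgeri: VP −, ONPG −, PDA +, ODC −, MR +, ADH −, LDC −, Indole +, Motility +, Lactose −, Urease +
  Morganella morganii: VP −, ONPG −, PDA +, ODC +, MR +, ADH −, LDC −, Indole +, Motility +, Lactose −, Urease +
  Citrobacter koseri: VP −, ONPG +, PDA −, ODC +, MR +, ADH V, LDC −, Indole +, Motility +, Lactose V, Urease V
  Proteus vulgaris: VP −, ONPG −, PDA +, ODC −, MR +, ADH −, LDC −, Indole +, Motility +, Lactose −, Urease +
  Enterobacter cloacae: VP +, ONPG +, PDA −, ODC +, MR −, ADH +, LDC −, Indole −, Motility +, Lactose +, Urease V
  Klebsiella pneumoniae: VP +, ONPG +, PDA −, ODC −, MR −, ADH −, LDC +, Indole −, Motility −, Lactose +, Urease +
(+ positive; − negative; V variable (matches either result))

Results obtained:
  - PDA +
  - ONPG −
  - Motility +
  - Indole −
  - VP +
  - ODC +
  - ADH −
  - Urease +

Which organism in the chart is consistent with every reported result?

Proteus mirabilis

ONPG −: excludes 9 organisms — 7 left.
ODC +: excludes Providencia stuartii, Shigella flexneri, Providencia rettgeri, Proteus vulgaris — 3 left.
Motility +: all 3 remaining candidates are consistent.
Urease +: excludes Salmonella enterica — 2 left.
PDA +: all 2 remaining candidates are consistent.
Indole −: excludes Morganella morganii — 1 left.
ADH −: the one remaining candidate is consistent.
VP +: the one remaining candidate is consistent.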